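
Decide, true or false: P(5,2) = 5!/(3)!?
True

Working:
Permutation formula P(n,k) = n!/(n-k)!: 5!/3! = 120/6 = 20 = P(5,2). The statement holds.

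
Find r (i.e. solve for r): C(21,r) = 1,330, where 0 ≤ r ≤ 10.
C(21,r) is increasing for 0 ≤ r ≤ 10. Stepping up (C(21,r+1) = C(21,r)·(21−r)/(r+1)): C(21,1) = 21, C(21,2) = 210, C(21,3) = 1,330 ✓. So r = 3.
Final answer: 3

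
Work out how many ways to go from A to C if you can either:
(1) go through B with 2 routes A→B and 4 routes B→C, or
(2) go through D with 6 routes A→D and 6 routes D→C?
44

Explanation: Route via B: 2×4=8. Route via D: 6×6=36. Total: 44.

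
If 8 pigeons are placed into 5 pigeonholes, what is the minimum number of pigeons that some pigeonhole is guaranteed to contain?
Pigeonhole: ⌈8/5⌉ = 2.

Answer: 2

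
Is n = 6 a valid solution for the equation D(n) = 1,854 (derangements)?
No

D(6) = (6-1)·[D(5) + D(4)] = 5·[44 + 9] = 265, which does not equal 1,854.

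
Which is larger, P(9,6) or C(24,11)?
C(24,11)

Working:
P(9,6)=60,480, C(24,11)=2,496,144.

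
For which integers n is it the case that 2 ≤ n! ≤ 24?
2, 3, 4
n! is strictly increasing; 2! = 2 and 4! = 24, so valid n = 2, 3, 4.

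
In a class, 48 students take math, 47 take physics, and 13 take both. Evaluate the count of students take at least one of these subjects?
82

Explanation: |A∪B| = |A|+|B|-|A∩B| = 48+47-13 = 82.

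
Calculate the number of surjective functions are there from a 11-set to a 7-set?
Onto functions = 7! × S(11,7)
First compute S(11,7) via recurrence:
Using the Stirling recurrence: S(n,k) = k·S(n-1,k) + S(n-1,k-1)
S(11,7) = 7·S(10,7) + S(10,6)
         = 7·5880 + 22827
         = 41160 + 22827
         = 63,987
Then: 5040 × 63987 = 322,494,480

Answer: 322,494,480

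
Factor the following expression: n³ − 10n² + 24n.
n(n − 4)(n − 6)
n³ − 10n² + 24n = n(n² − 10n + 24) = n(n − 4)(n − 6).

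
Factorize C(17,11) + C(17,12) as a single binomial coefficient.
By Pascal's identity: C(17,11) + C(17,12) = C(18,12) = 18,564.

Answer: C(18,12)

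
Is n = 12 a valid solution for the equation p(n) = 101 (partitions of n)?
No

Solution: Pentagonal recurrence p(n) = p(n−1) + p(n−2) − p(n−5) − p(n−7) + …: p(12) = p(11) + p(10) − p(7) − p(5) + p(0) = 56 + 42 − 15 − 7 + 1 = 77, which does not equal 101.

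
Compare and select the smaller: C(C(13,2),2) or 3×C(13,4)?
3×C(13,4)

Explanation: C(C(13,2),2)=3,003, 3×C(13,4)=2,145.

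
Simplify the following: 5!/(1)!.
120

Working:
This equals 5×4×...×2 = 120.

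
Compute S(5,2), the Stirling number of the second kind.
15

Working:
Using the Stirling recurrence: S(n,k) = k·S(n-1,k) + S(n-1,k-1)
S(5,2) = 2·S(4,2) + S(4,1)
         = 2·7 + 1
         = 14 + 1
         = 15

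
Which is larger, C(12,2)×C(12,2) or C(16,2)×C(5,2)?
C(12,2)×C(12,2)

Reasoning: C(12,2)×C(12,2)=4,356, C(16,2)×C(5,2)=1,200.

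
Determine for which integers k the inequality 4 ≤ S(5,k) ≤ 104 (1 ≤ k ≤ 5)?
2, 3, 4

Reasoning: S(5,1)=1; S(5,2)=15; S(5,3)=25; S(5,4)=10; S(5,5)=1. So valid k = 2, 3, 4.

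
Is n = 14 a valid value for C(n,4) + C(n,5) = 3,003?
Yes

C(14,4) + C(14,5) = 1,001 + 2,002 = 3,003, which equals 3,003.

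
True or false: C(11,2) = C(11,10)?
False

Working:
C(11,2) = 55 but C(11,10) = 11; symmetry gives C(11,2) = C(11,9), not C(11,10).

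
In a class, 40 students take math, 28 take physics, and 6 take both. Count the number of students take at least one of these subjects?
62

Reasoning: |A∪B| = |A|+|B|-|A∩B| = 40+28-6 = 62.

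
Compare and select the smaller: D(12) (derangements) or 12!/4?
D(12) = (12-1)·[D(11) + D(10)] = 11·[14,684,570 + 1,334,961] = 176,214,841; 12!/4 = 479,001,600/4 = 119,750,400.
Final answer: 12!/4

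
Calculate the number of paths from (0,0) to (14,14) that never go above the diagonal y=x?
2,674,440

Explanation: Counted by the Catalan number C_14: C_14 = C(28,14)/(14+1) = 40,116,600/15 = 2,674,440.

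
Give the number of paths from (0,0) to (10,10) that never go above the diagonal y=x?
16,796

Solution: Counted by the Catalan number C_10: C_10 = C(20,10)/(10+1) = 184,756/11 = 16,796.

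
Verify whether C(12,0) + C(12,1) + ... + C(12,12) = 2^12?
Binomial theorem with x = y = 1: Σ C(12,i) = (1+1)^12 = 2^12 = 4,096. The statement holds.
Final answer: True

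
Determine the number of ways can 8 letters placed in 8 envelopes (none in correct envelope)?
Using D(n) = (n-1)[D(n-1) + D(n-2)]:
D(8) = (8-1) × [D(7) + D(6)]
      = 7 × [1854 + 265]
      = 7 × 2119
      = 14,833

Answer: 14,833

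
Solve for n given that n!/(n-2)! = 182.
14

Explanation: n!/(n-2)! = n×(n-1), a product of 2 consecutive integers ≈ (n−0.5)^2. 182^(1/2) + 0.5 ≈ 14.0; check n = 14: 14×13 = 182 ✓. So n = 14.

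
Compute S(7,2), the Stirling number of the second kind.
63

Solution: Using the Stirling recurrence: S(n,k) = k·S(n-1,k) + S(n-1,k-1)
S(7,2) = 2·S(6,2) + S(6,1)
         = 2·31 + 1
         = 62 + 1
         = 63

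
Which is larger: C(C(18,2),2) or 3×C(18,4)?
C(C(18,2),2)

Reasoning: C(C(18,2),2)=11,628, 3×C(18,4)=9,180.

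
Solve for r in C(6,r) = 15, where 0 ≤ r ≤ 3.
2

Explanation: C(6,r) is increasing for 0 ≤ r ≤ 3. Stepping up (C(6,r+1) = C(6,r)·(6−r)/(r+1)): C(6,1) = 6, C(6,2) = 15 ✓. So r = 2.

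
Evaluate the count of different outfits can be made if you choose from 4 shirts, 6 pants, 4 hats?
96

By the multiplication principle: 4 × 6 × 4 = 96.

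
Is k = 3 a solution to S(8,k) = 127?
S(8,3) = 3·S(7,3) + S(7,2) = 3·301 + 63 = 966, which does not equal 127.
Final answer: No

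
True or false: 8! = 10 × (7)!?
False

8! = 8 × 7! = 40,320, but 10 × 7! = 50,400.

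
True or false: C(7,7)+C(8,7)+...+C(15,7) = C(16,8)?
True
Hockey stick identity gives Σ = C(16,8) = 12,870; RHS C(16,8) = 12,870.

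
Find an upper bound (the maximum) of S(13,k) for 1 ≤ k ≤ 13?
9,321,312

Working:
Row S(13,k) for k = 1..13 (via S(n,k) = k·S(n−1,k) + S(n−1,k−1)): 1, 4,095, 261,625, 2,532,530, 7,508,501, 9,321,312, 5,715,424, 1,899,612, 359,502, 39,325, 2,431, 78, 1. The row is unimodal; maximum at k = 6: 9,321,312.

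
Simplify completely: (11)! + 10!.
43,545,600

Explanation: (11)! + 10! = (11)·10! + 10! = (11+1)·10! = 12·10! = 43,545,600.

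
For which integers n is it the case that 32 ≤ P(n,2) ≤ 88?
7, 8, 9
P(6,2)=30; P(7,2)=42; P(8,2)=56; P(9,2)=72; P(10,2)=90. So valid n = 7, 8, 9.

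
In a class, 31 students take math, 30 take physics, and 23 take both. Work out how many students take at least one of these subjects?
38

Explanation: |A∪B| = |A|+|B|-|A∩B| = 31+30-23 = 38.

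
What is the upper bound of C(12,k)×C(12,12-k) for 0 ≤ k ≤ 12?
853,776

Explanation: C(12,k)·C(12,12-k) = C(12,k)², maximised at the centre k = 6: C(12,6)² = 853,776.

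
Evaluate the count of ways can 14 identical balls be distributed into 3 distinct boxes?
120

Reasoning: C(14+3-1, 3-1) = C(16, 2) = 120.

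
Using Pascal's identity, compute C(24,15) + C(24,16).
C(24,15) + C(24,16) = C(25,16) = 2,042,975.
Final answer: 2,042,975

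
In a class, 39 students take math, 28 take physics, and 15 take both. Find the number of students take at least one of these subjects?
52
|A∪B| = |A|+|B|-|A∩B| = 39+28-15 = 52.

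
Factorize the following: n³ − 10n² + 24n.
n³ − 10n² + 24n = n(n² − 10n + 24) = n(n − 4)(n − 6).

Answer: n(n − 4)(n − 6)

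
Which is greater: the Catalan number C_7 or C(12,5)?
C(12,5)

Reasoning: C_7 = C(14,7)/(7+1) = 3,432/8 = 429; C(12,5) = 792.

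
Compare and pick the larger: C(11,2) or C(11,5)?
C(11,2)=55, C(11,5)=462.

Answer: C(11,5)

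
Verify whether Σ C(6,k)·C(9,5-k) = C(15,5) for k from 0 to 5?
Vandermonde's identity gives C(15,5) = 3,003; RHS C(15,5) = 3,003.
Final answer: True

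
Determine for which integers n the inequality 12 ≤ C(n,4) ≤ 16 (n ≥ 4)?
6

Working:
C(5,4)=5; C(6,4)=15; C(7,4)=35. So valid n = 6.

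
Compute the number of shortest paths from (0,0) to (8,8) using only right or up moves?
12,870

Reasoning: Choose 8 rights from 16 moves: C(16,8) = 12,870.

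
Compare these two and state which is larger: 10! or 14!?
14!

Reasoning: 10!=3,628,800, 14!=87,178,291,200. 14! > 10!.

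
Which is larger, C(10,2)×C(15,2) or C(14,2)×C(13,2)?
C(14,2)×C(13,2)

Solution: C(10,2)×C(15,2)=4,725, C(14,2)×C(13,2)=7,098.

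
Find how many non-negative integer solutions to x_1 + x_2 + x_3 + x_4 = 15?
816

C(15+4-1, 4-1) = 816.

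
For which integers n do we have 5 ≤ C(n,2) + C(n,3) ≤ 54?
4, 5, 6

Working:
C(3,2)+C(3,3)=4; C(4,2)+C(4,3)=10; C(5,2)+C(5,3)=20; C(6,2)+C(6,3)=35; C(7,2)+C(7,3)=56. So valid n = 4, 5, 6.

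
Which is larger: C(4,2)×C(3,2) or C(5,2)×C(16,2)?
C(5,2)×C(16,2)

C(4,2)×C(3,2)=18, C(5,2)×C(16,2)=1,200.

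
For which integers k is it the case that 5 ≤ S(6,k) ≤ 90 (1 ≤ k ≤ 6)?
2, 3, 4, 5

Reasoning: S(6,1)=1; S(6,2)=31; S(6,3)=90; S(6,4)=65; S(6,5)=15; S(6,6)=1. So valid k = 2, 3, 4, 5.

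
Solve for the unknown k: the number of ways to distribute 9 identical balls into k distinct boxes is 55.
3

Solution: Stars and bars: the count is C(9+k−1, k−1), increasing in k. k=2: C(10,1) = 10, k=3: C(11,2) = 55 ✓. So k = 3.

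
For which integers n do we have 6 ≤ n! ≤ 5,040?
3, 4, 5, 6, 7

Reasoning: n! is strictly increasing; 3! = 6 and 7! = 5,040, so valid n = 3, 4, 5, 6, 7.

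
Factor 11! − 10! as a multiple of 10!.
11! − 10! = 11·10! − 10! = (11 − 1)·10! = 10 × 10! = 36,288,000.

Answer: 10 × 10! = 36,288,000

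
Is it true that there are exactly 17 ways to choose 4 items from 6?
C(6,4) = 15 ≠ 17.

Answer: False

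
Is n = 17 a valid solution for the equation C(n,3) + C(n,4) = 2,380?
No
C(17,3) + C(17,4) = 680 + 2,380 = 3,060, which does not equal 2,380.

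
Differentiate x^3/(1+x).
(3x^2(1+x) - x^3)/(1+x)²

Quotient rule: [3x^{2}(1+x) - x^3]/(1+x)².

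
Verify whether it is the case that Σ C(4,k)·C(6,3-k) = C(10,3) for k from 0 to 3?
True

Working:
Vandermonde's identity gives C(10,3) = 120; RHS C(10,3) = 120.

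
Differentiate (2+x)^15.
15(2+x)^14

Solution: Using the power rule: d/dx (2+x)^15 = 15(2+x)^{14}.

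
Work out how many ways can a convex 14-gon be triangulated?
208,012

Using the Catalan number formula: C_n = C(2n, n) / (n+1)
C_12 = C(24, 12) / (12+1)
     = 2704156 / 13
     = 208,012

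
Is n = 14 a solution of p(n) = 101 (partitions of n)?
No

Reasoning: Pentagonal recurrence p(n) = p(n−1) + p(n−2) − p(n−5) − p(n−7) + …: p(14) = p(13) + p(12) − p(9) − p(7) + p(2) = 101 + 77 − 30 − 15 + 2 = 135, which does not equal 101.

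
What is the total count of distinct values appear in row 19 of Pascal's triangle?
Row 19 has entries C(19,0)..C(19,19); by symmetry C(19,k)=C(19,19-k), giving 10 distinct values.

Answer: 10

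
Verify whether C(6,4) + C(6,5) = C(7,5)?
Pascal's identity: LHS = 15 + 6 = 21; RHS = C(7,5) = 21. Both sides agree, so the statement holds.
Final answer: True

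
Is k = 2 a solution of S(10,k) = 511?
Yes

S(10,2) = 2·S(9,2) + S(9,1) = 2·255 + 1 = 511, which equals 511.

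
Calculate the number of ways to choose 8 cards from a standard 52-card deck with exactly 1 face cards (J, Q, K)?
12 face cards and 40 non-face cards: C(12,1) × C(40,7) = 12 × 18,643,560 = 223,722,720.
Final answer: 223,722,720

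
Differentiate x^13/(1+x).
(13x^12(1+x) - x^13)/(1+x)²

Solution: Quotient rule: [13x^{12}(1+x) - x^13]/(1+x)².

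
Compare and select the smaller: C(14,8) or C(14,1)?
C(14,1)
C(14,8)=3,003, C(14,1)=14.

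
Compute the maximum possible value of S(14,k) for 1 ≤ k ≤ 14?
Row S(14,k) for k = 1..14 (via S(n,k) = k·S(n−1,k) + S(n−1,k−1)): 1, 8,191, 788,970, 10,391,745, 40,075,035, 63,436,373, 49,329,280, 20,912,320, 5,135,130, 752,752, 66,066, 3,367, 91, 1. The row is unimodal; maximum at k = 6: 63,436,373.
Final answer: 63,436,373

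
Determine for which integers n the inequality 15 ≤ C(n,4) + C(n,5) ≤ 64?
6, 7

Working:
C(5,4)+C(5,5)=6; C(6,4)+C(6,5)=21; C(7,4)+C(7,5)=56; C(8,4)+C(8,5)=126. So valid n = 6, 7.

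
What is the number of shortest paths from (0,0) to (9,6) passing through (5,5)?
1,260

To (5,5): C(10,5)=252. From there: C(5,4)=5. Total: 1,260.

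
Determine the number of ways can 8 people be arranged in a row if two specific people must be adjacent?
10,080

Solution: Treat pair as unit: (8-1)! arrangements × 2 internal orders = 10,080.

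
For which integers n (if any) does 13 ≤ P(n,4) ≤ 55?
4

Working:
P(3,4)=0; P(4,4)=24; P(5,4)=120. So valid n = 4.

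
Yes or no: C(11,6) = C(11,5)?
Yes

Reasoning: Symmetry C(n,k) = C(n,n-k): C(11,6) = 462 and C(11,5) = 462. Both sides agree, so the statement holds.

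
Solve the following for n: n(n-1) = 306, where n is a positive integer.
18

n² − n − 306 = 0, so n = (1 ± √(1 + 4·306))/2 = (1 ± √1,225)/2 = (1 ± 35)/2, i.e. n = 18 or n = -17. Taking the positive root, n = 18 (check: 18×17 = 306).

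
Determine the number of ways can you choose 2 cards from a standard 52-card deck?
1,326

Working:
C(52,2) = 1,326.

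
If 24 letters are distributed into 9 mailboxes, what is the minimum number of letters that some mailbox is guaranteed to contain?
3

Reasoning: Pigeonhole: ⌈24/9⌉ = 3.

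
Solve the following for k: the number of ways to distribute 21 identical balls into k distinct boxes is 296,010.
7

Solution: Stars and bars: the count is C(21+k−1, k−1), increasing in k. k=5: C(25,4) = 12,650, k=6: C(26,5) = 65,780, k=7: C(27,6) = 296,010 ✓. So k = 7.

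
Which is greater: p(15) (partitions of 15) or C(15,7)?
C(15,7)
Pentagonal recurrence p(n) = p(n−1) + p(n−2) − p(n−5) − p(n−7) + …: p(15) = p(14) + p(13) − p(10) − p(8) + p(3) + p(0) = 135 + 101 − 42 − 22 + 3 + 1 = 176; C(15,7) = 6,435.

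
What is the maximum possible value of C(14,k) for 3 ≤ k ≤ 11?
3,432

C(14,k) is maximised at the centre of the row: C(14,7) = 3,432.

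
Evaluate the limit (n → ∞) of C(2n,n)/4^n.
0

Explanation: C(2n,n) ~ 4^n/√(πn), so C(2n,n)/4^n ~ 1/√(πn) → 0.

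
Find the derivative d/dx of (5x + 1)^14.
70(5x + 1)^13

Solution: Chain rule: 14(5x+1)^{13} × 5 = 70(5x+1)^{13}.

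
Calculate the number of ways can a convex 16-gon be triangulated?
Using the Catalan number formula: C_n = C(2n, n) / (n+1)
C_14 = C(28, 14) / (14+1)
     = 40116600 / 15
     = 2,674,440
Final answer: 2,674,440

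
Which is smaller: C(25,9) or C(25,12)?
C(25,9)=2,042,975, C(25,12)=5,200,300.

Answer: C(25,9)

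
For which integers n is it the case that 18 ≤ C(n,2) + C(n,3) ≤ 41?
5, 6

Explanation: C(4,2)+C(4,3)=10; C(5,2)+C(5,3)=20; C(6,2)+C(6,3)=35; C(7,2)+C(7,3)=56. So valid n = 5, 6.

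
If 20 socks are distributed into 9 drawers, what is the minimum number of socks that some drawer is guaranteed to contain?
3

Pigeonhole: ⌈20/9⌉ = 3.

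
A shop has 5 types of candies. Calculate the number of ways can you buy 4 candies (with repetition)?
70

Working:
Stars and bars: C(4+5-1, 4) = C(8, 4) = 70.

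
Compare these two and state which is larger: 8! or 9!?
9!

Solution: 8!=40,320, 9!=362,880. 9! > 8!.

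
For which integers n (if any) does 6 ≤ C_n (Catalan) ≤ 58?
4, 5

Solution: C_3=5; C_4=14; C_5=42; C_6=132. So valid n = 4, 5.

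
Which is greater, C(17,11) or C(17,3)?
C(17,11)=12,376, C(17,3)=680.
Final answer: C(17,11)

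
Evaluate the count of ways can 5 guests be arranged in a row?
120

Reasoning: Arrangements of 5 distinct objects: 5! = 120.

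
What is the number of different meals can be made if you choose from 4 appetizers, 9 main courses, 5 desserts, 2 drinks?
360

Reasoning: By the multiplication principle: 4 × 9 × 5 × 2 = 360.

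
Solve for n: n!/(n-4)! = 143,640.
n!/(n-4)! = n×(n-1)×(n-2)×(n-3), a product of 4 consecutive integers ≈ (n−1.5)^4. 143,640^(1/4) + 1.5 ≈ 21.0; check n = 21: 21×20×19×18 = 143,640 ✓. So n = 21.
Final answer: 21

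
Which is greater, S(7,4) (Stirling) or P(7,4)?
S(7,4) = 4·S(6,4) + S(6,3) = 4·65 + 90 = 350; P(7,4) = 840.

Answer: P(7,4)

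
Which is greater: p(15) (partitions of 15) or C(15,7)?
C(15,7)

Working:
Pentagonal recurrence p(n) = p(n−1) + p(n−2) − p(n−5) − p(n−7) + …: p(15) = p(14) + p(13) − p(10) − p(8) + p(3) + p(0) = 135 + 101 − 42 − 22 + 3 + 1 = 176; C(15,7) = 6,435.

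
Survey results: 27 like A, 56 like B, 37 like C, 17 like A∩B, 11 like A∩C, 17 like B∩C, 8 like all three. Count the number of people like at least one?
|A∪B∪C| = 27+56+37-17-11-17+8 = 83.

Answer: 83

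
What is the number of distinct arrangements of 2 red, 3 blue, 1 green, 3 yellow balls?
5,040

Reasoning: Multinomial: 9!/(2! × 3! × 1! × 3!) = 5,040.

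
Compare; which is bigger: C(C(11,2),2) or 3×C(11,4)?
C(C(11,2),2)=1,485, 3×C(11,4)=990.

Answer: C(C(11,2),2)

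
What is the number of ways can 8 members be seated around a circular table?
5,040

Circular arrangements: (8-1)! = 5,040.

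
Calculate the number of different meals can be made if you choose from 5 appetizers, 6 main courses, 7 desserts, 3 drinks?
630

Reasoning: By the multiplication principle: 5 × 6 × 7 × 3 = 630.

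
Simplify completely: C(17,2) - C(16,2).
16

C(17,2) - C(16,2) = C(16,1) = 16.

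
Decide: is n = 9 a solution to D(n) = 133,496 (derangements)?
D(9) = (9-1)·[D(8) + D(7)] = 8·[14,833 + 1,854] = 133,496, which equals 133,496.

Answer: Yes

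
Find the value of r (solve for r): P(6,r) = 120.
P(6,r) = 6·5·…·(6−r+1), a product of r factors. Multiplying down from 6: 6 = 6; 6·5 = 30; 6·5·4 = 120 ✓ (3 factors). So r = 3.

Answer: 3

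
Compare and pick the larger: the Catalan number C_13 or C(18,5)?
C_13

Explanation: C_13 = C(26,13)/(13+1) = 10,400,600/14 = 742,900; C(18,5) = 8,568.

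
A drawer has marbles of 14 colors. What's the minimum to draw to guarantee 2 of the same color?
15

Explanation: Worst case: 1 of each = 14. One more: 15.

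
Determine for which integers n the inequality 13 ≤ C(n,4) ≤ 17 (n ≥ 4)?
6

Reasoning: C(5,4)=5; C(6,4)=15; C(7,4)=35. So valid n = 6.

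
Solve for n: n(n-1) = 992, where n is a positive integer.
n² − n − 992 = 0, so n = (1 ± √(1 + 4·992))/2 = (1 ± √3,969)/2 = (1 ± 63)/2, i.e. n = 32 or n = -31. Taking the positive root, n = 32 (check: 32×31 = 992).

Answer: 32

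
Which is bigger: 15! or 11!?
15!

Explanation: 15!=1,307,674,368,000, 11!=39,916,800. 15! > 11!.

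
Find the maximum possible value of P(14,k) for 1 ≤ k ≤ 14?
87,178,291,200

Explanation: P(14,k) increases in k, so maximum at k = 14: 14! = 87,178,291,200.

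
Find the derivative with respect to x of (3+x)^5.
Using the power rule: d/dx (3+x)^5 = 5(3+x)^{4}.
Final answer: 5(3+x)^4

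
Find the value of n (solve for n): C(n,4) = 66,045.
C(n,4) = n(n−1)(n−2)(n−3)/4! is increasing in n, and n(n−1)(n−2)(n−3) = 4!·66,045 = 1,585,080 ≈ (n−1.5)^4 gives n ≈ 37.0. Check: C(35,4) = 52,360, C(36,4) = 58,905, C(37,4) = 66,045 ✓. So n = 37.
Final answer: 37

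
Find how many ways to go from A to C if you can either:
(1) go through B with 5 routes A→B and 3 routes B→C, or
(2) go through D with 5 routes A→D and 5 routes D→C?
40

Reasoning: Route via B: 5×3=15. Route via D: 5×5=25. Total: 40.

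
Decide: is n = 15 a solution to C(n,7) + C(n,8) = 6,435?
C(15,7) + C(15,8) = 6,435 + 6,435 = 12,870, which does not equal 6,435.
Final answer: No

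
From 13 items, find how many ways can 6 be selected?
1,716

C(13,6) = 13! / (6! × (13-6)!)
         = 13! / (6! × 7!)
         = 1,716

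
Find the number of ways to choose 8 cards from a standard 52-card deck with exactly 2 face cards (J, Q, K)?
253,333,080

Reasoning: 12 face cards and 40 non-face cards: C(12,2) × C(40,6) = 66 × 3,838,380 = 253,333,080.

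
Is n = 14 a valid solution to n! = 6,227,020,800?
No

14! = 14·13! = 14·6,227,020,800 = 87,178,291,200, which does not equal 6,227,020,800.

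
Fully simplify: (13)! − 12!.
(13)! − 12! = (13)·12! − 12! = (13−1)·12! = 12·12! = 5,748,019,200.

Answer: 5,748,019,200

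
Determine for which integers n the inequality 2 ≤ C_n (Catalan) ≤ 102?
2, 3, 4, 5

Working:
C_1=1; C_2=2; C_3=5; C_4=14; C_5=42; C_6=132. So valid n = 2, 3, 4, 5.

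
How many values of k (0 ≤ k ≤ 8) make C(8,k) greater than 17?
Row 8 is unimodal and symmetric about k=8/2. C(8,1)=8 ≤ 17; C(8,2)=28 > 17; by symmetry C(8,k) > 17 for k = 2..6. That's 6 - 2 + 1 = 5 values.
Final answer: 5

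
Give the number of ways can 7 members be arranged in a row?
Arrangements of 7 distinct objects: 7! = 5,040.
Final answer: 5,040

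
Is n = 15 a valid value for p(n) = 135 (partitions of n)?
No

Explanation: Pentagonal recurrence p(n) = p(n−1) + p(n−2) − p(n−5) − p(n−7) + …: p(15) = p(14) + p(13) − p(10) − p(8) + p(3) + p(0) = 135 + 101 − 42 − 22 + 3 + 1 = 176, which does not equal 135.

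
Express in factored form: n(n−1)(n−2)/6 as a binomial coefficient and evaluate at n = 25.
C(n,3); C(25,3) = 2,300

Explanation: n(n−1)(n−2)/6 = n!/(3!(n−3)!) = C(n,3). At n = 25: C(25,3) = 2,300.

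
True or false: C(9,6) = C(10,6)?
False

Reasoning: LHS = C(9,6) = 84; RHS = C(10,6) = 210. 84 ≠ 210, so the statement does not hold.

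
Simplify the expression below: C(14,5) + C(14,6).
5,005
By Pascal's identity: C(15,6) = 5,005.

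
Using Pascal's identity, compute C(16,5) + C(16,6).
12,376

Solution: C(16,5) + C(16,6) = C(17,6) = 12,376.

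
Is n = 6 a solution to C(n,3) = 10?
C(6,3) = 6·5·4/3! = 120/6 = 20, which does not equal 10.
Final answer: No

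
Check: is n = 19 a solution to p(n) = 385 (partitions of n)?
No

Pentagonal recurrence p(n) = p(n−1) + p(n−2) − p(n−5) − p(n−7) + …: p(19) = p(18) + p(17) − p(14) − p(12) + p(7) + p(4) = 385 + 297 − 135 − 77 + 15 + 5 = 490, which does not equal 385.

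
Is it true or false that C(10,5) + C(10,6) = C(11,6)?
True
Pascal's identity: LHS = 252 + 210 = 462; RHS = C(11,6) = 462. Both sides agree, so the statement holds.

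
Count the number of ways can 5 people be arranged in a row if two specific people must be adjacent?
Treat pair as unit: (5-1)! arrangements × 2 internal orders = 48.

Answer: 48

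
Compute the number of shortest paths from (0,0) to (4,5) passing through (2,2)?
60
To (2,2): C(4,2)=6. From there: C(5,2)=10. Total: 60.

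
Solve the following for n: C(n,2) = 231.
22

Explanation: C(n,2) = n(n−1)/2! is increasing in n, and n(n−1) = 2!·231 = 462 ≈ (n−0.5)^2 gives n ≈ 22.0. Check: C(20,2) = 190, C(21,2) = 210, C(22,2) = 231 ✓. So n = 22.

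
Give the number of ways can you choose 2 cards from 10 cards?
45

Reasoning: C(10,2) = 10! / (2! × (10-2)!)
         = 10! / (2! × 8!)
         = 45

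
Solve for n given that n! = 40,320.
8

Reasoning: n! is strictly increasing. 6! = 720, 7! = 5,040, 8! = 40,320 ✓. So n = 8.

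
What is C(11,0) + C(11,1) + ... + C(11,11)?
2,048

Working:
Sum of binomial coefficients = 2^11 = 2,048.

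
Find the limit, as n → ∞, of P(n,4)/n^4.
1

Explanation: P(n,4) = n(n-1)(n-2)(n-3) ≈ n^4 for large n. Limit = 1.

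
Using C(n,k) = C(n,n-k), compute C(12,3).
220

Solution: C(12,3) = C(12,9) = 220.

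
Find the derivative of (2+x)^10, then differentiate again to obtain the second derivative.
90(2+x)^8

Working:
First derivative: 10(2+x)^{9}. Second derivative: 10·9·(2+x)^{8} = 90(2+x)^{8}.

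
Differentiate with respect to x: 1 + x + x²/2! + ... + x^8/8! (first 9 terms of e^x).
1 + x + x²/2! + ... + x^7/7!

Explanation: Differentiating term by term gives the first 8 terms of e^x.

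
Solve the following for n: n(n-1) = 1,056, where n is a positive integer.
n² − n − 1,056 = 0, so n = (1 ± √(1 + 4·1,056))/2 = (1 ± √4,225)/2 = (1 ± 65)/2, i.e. n = 33 or n = -32. Taking the positive root, n = 33 (check: 33×32 = 1,056).

Answer: 33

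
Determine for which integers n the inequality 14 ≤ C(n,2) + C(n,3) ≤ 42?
5, 6

Reasoning: C(4,2)+C(4,3)=10; C(5,2)+C(5,3)=20; C(6,2)+C(6,3)=35; C(7,2)+C(7,3)=56. So valid n = 5, 6.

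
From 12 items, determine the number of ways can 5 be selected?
C(12,5) = 12! / (5! × (12-5)!)
         = 12! / (5! × 7!)
         = 792

Answer: 792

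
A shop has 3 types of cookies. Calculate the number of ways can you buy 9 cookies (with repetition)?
Stars and bars: C(9+3-1, 9) = C(11, 9) = 55.
Final answer: 55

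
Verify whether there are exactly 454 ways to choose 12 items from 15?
False

Reasoning: C(15,12) = 455 ≠ 454.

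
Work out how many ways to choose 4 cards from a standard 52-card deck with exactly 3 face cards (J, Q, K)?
8,800

Solution: 12 face cards and 40 non-face cards: C(12,3) × C(40,1) = 220 × 40 = 8,800.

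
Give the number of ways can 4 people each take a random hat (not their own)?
9

Solution: Using D(n) = (n-1)[D(n-1) + D(n-2)]:
D(4) = (4-1) × [D(3) + D(2)]
      = 3 × [2 + 1]
      = 3 × 3
      = 9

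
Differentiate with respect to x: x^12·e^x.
(12x^11 + x^12)e^x

Solution: Product rule: d/dx[x^12]·e^x + x^12·d/dx[e^x] = 12x^{11}e^x + x^12e^x.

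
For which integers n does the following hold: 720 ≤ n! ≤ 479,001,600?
6, 7, 8, 9, 10, 11, 12
n! is strictly increasing; 6! = 720 and 12! = 479,001,600, so valid n = 6, 7, 8, 9, 10, 11, 12.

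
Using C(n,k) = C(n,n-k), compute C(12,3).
220

Working:
C(12,3) = C(12,9) = 220.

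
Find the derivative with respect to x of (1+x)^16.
Using the power rule: d/dx (1+x)^16 = 16(1+x)^{15}.
Final answer: 16(1+x)^15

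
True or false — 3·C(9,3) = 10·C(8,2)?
False

Explanation: Absorption identity k·C(n,k) = n·C(n-1,k-1). LHS = 3·84 = 252; RHS = 10·28 = 280.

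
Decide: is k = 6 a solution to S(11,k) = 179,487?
S(11,6) = 6·S(10,6) + S(10,5) = 6·22,827 + 42,525 = 179,487, which equals 179,487.

Answer: Yes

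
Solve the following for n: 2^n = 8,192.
13
8,192 = 1,024 × 8 = 2^10 × 2^3 = 2^13, so n = 13.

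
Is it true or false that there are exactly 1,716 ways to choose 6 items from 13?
True
C(13,6) = 1,716.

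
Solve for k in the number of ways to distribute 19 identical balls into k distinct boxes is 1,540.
4

Explanation: Stars and bars: the count is C(19+k−1, k−1), increasing in k. k=2: C(20,1) = 20, k=3: C(21,2) = 210, k=4: C(22,3) = 1,540 ✓. So k = 4.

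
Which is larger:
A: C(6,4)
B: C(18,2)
B

A=C(6,4)=15, B=C(18,2)=153.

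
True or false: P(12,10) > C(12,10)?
True

Working:
P(12,10) = 239,500,800 and C(12,10) = 66; P(n,r) = r! × C(n,r) so P > C whenever r ≥ 2.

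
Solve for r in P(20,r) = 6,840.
3

Working:
P(20,r) = 20·19·…·(20−r+1), a product of r factors. Multiplying down from 20: 20 = 20; 20·19 = 380; 20·19·18 = 6,840 ✓ (3 factors). So r = 3.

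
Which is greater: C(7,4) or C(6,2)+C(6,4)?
C(7,4)=35; C(6,2)+C(6,4)=15+15=30.

Answer: C(7,4)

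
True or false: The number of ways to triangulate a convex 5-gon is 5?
True

Explanation: Triangulations of a convex 5-gon are counted by the Catalan number C_3: C_3 = C(6,3)/(3+1) = 20/4 = 5.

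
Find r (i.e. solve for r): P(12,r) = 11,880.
P(12,r) = 12·11·…·(12−r+1), a product of r factors. Multiplying down from 12: 12 = 12; 12·11 = 132; 12·11·10 = 1,320; 12·11·10·9 = 11,880 ✓ (4 factors). So r = 4.

Answer: 4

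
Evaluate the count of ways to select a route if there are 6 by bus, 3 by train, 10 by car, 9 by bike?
By the addition principle: 6 + 3 + 10 + 9 = 28.

Answer: 28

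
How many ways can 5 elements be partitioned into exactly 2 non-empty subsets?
This equals S(5,2), the Stirling number of the 2nd kind.
Using the Stirling recurrence: S(n,k) = k·S(n-1,k) + S(n-1,k-1)
S(5,2) = 2·S(4,2) + S(4,1)
         = 2·7 + 1
         = 14 + 1
         = 15

Answer: 15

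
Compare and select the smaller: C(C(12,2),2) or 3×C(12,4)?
3×C(12,4)

Working:
C(C(12,2),2)=2,145, 3×C(12,4)=1,485.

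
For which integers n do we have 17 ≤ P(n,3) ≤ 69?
4, 5

P(3,3)=6; P(4,3)=24; P(5,3)=60; P(6,3)=120. So valid n = 4, 5.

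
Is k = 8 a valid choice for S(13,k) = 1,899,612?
Yes

Explanation: S(13,8) = 8·S(12,8) + S(12,7) = 8·159,027 + 627,396 = 1,899,612, which equals 1,899,612.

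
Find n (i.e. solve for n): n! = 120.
5

Solution: n! is strictly increasing. 3! = 6, 4! = 24, 5! = 120 ✓. So n = 5.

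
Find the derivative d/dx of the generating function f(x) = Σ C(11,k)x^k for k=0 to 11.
Σ k·C(11,k)x^(k-1) for k=1 to 11

Term-by-term differentiation gives Σ k·C(11,k)x^{k-1} for k=1 to 11.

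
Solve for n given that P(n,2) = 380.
20

Explanation: P(n,2) = n(n−1) is increasing in n; n(n−1) ≈ (n−0.5)^2 = 380 gives n ≈ 20.0. Check: P(18,2) = 306, P(19,2) = 342, P(20,2) = 380 ✓. So n = 20.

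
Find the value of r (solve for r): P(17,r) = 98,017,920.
P(17,r) = 17·16·…·(17−r+1), a product of r factors. Multiplying down from 17: 17 = 17; 17·16 = 272; 17·16·15 = 4,080; 17·16·15·14 = 57,120; 17·16·15·14·13 = 742,560; 17·16·15·14·13·12 = 8,910,720; 17·16·15·14·13·12·11 = 98,017,920 ✓ (7 factors). So r = 7.
Final answer: 7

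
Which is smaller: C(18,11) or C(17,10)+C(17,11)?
By Pascal's identity: C(18,11) = C(17,10)+C(17,11) = 31,824. Equal.

Answer: Equal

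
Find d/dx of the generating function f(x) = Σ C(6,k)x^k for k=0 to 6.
Σ k·C(6,k)x^(k-1) for k=1 to 6

Solution: Term-by-term differentiation gives Σ k·C(6,k)x^{k-1} for k=1 to 6.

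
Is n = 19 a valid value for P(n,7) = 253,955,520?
Yes

P(19,7) = 19·18·17·16·15·14·13 = 253,955,520, which equals 253,955,520.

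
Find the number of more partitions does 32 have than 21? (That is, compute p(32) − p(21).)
7,557

Pentagonal recurrence p(n) = p(n−1) + p(n−2) − p(n−5) − p(n−7) + …: p(32) = p(31) + p(30) − p(27) − p(25) + p(20) + p(17) − p(10) − p(6) = 6,842 + 5,604 − 3,010 − 1,958 + 627 + 297 − 42 − 11 = 8,349.
p(21) = p(20) + p(19) − p(16) − p(14) + p(9) + p(6) = 627 + 490 − 231 − 135 + 30 + 11 = 792.
Difference = 8,349 − 792 = 7,557.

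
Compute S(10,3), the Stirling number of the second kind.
9,330

Working:
Using the Stirling recurrence: S(n,k) = k·S(n-1,k) + S(n-1,k-1)
S(10,3) = 3·S(9,3) + S(9,2)
         = 3·3025 + 255
         = 9075 + 255
         = 9,330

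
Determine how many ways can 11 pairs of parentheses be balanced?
58,786

Using the Catalan number formula: C_n = C(2n, n) / (n+1)
C_11 = C(22, 11) / (11+1)
     = 705432 / 12
     = 58,786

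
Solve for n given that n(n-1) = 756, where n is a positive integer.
n² − n − 756 = 0, so n = (1 ± √(1 + 4·756))/2 = (1 ± √3,025)/2 = (1 ± 55)/2, i.e. n = 28 or n = -27. Taking the positive root, n = 28 (check: 28×27 = 756).

Answer: 28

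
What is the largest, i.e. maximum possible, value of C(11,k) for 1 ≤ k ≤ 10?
C(11,k) is maximised at the centre of the row: C(11,5) = 462.
Final answer: 462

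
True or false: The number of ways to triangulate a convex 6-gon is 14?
True

Explanation: Triangulations of a convex 6-gon are counted by the Catalan number C_4: C_4 = C(8,4)/(4+1) = 70/5 = 14.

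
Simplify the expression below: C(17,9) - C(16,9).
12,870

Reasoning: C(17,9) - C(16,9) = C(16,8) = 12,870.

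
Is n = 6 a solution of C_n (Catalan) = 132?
Yes

Reasoning: C_6 = C(12,6)/(6+1) = 924/7 = 132, which equals 132.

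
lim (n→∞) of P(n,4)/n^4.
1

Reasoning: P(n,4) = n(n-1)(n-2)(n-3) ≈ n^4 for large n. Limit = 1.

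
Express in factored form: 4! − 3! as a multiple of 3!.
3 × 3! = 18
4! − 3! = 4·3! − 3! = (4 − 1)·3! = 3 × 3! = 18.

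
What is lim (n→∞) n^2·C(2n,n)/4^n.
∞

Explanation: C(2n,n) ~ 4^n/√(πn), so n^2·C(2n,n)/4^n ~ n^(2 − 1/2)/√π → ∞.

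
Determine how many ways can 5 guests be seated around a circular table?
24

Explanation: Circular arrangements: (5-1)! = 24.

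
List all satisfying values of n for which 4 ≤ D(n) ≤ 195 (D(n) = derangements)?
4, 5

Working:
Using D(n) = (n−1)[D(n−1) + D(n−2)] with D(1)=0, D(2)=1: D(3)=2; D(4)=9; D(5)=44; D(6)=265. So valid n = 4, 5.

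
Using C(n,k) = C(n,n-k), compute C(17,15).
136

Reasoning: C(17,15) = C(17,2) = 136.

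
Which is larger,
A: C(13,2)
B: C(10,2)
A

Working:
A=C(13,2)=78, B=C(10,2)=45.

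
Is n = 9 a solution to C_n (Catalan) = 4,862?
Yes

Solution: C_9 = C(18,9)/(9+1) = 48,620/10 = 4,862, which equals 4,862.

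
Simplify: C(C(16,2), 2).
7,140

Explanation: C(16,2) = 120, then C(120, 2) = 7,140.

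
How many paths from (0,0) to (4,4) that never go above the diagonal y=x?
Counted by the Catalan number C_4: C_4 = C(8,4)/(4+1) = 70/5 = 14.
Final answer: 14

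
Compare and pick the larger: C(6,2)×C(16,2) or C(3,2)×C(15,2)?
C(6,2)×C(16,2)=1,800, C(3,2)×C(15,2)=315.

Answer: C(6,2)×C(16,2)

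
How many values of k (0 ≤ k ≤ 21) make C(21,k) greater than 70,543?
8

Explanation: Row 21 is unimodal and symmetric about k=21/2. C(21,6)=54,264 ≤ 70,543; C(21,7)=116,280 > 70,543; by symmetry C(21,k) > 70,543 for k = 7..14. That's 14 - 7 + 1 = 8 values.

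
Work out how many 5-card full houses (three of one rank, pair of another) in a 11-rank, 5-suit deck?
11,000

Explanation: Triple rank: 11. Triple suits: C(5,3)=10. Pair rank: 10. Pair suits: C(5,2)=10. Total: 11,000.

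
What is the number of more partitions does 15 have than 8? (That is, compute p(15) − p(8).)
154

Pentagonal recurrence p(n) = p(n−1) + p(n−2) − p(n−5) − p(n−7) + …: p(15) = p(14) + p(13) − p(10) − p(8) + p(3) + p(0) = 135 + 101 − 42 − 22 + 3 + 1 = 176.
p(8) = p(7) + p(6) − p(3) − p(1) = 15 + 11 − 3 − 1 = 22.
Difference = 176 − 22 = 154.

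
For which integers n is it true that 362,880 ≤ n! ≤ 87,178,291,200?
9, 10, 11, 12, 13, 14

Reasoning: n! is strictly increasing; 9! = 362,880 and 14! = 87,178,291,200, so valid n = 9, 10, 11, 12, 13, 14.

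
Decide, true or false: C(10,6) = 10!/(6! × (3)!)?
The correct denominator is 6!×4!, giving C(10,6) = 210; the stated RHS is 10!/(6!×3!) = 840 ≠ 210, so the statement does not hold.
Final answer: False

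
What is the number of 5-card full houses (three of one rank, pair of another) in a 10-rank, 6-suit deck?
Triple rank: 10. Triple suits: C(6,3)=20. Pair rank: 9. Pair suits: C(6,2)=15. Total: 27,000.
Final answer: 27,000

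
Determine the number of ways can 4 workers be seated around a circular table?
6

Explanation: Circular arrangements: (4-1)! = 6.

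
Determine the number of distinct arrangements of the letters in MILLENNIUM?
226,800

Explanation: Word has 10 letters (M=2, I=2, L=2, E=1, N=2, U=1). Arrangements: 10!/Π(k!) = 226,800.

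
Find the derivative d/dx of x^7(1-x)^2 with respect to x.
7x^6(1-x)^2 - 2x^7(1-x)^1

Solution: Product rule: 7x^{6}(1-x)^{2} + x^7·(-2)(1-x)^{1}.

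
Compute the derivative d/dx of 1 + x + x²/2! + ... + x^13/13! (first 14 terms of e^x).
1 + x + x²/2! + ... + x^12/12!
Differentiating term by term gives the first 13 terms of e^x.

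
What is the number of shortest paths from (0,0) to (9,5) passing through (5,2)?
To (5,2): C(7,5)=21. From there: C(7,4)=35. Total: 735.

Answer: 735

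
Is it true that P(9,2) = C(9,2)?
False

P(9,2) = 72 but C(9,2) = 36; they differ by a factor of 2! = 2, so the statement does not hold.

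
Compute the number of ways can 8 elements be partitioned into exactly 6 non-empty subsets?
266

Working:
This equals S(8,6), the Stirling number of the 2nd kind.
Using the Stirling recurrence: S(n,k) = k·S(n-1,k) + S(n-1,k-1)
S(8,6) = 6·S(7,6) + S(7,5)
         = 6·21 + 140
         = 126 + 140
         = 266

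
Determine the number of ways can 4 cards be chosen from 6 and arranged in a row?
360

Explanation: P(6,4) = 6!/(6-4)! = 360.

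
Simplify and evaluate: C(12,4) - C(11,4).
165

Explanation: C(12,4) - C(11,4) = C(11,3) = 165.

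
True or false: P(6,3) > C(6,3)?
True

Solution: P(6,3) = 120 and C(6,3) = 20; P(n,r) = r! × C(n,r) so P > C whenever r ≥ 2.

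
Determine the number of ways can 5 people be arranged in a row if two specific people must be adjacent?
Treat pair as unit: (5-1)! arrangements × 2 internal orders = 48.
Final answer: 48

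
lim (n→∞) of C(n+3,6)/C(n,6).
1

Explanation: Both numerator and denominator grow as n^6/6! for large n, so the ratio → 1.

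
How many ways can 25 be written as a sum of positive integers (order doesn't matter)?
1,958

Working:
Pentagonal recurrence p(n) = p(n−1) + p(n−2) − p(n−5) − p(n−7) + …: p(25) = p(24) + p(23) − p(20) − p(18) + p(13) + p(10) − p(3) = 1,575 + 1,255 − 627 − 385 + 101 + 42 − 3 = 1,958.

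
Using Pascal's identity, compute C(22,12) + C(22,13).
1,144,066

Working:
C(22,12) + C(22,13) = C(23,13) = 1,144,066.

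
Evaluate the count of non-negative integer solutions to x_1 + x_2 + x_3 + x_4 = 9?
220

Solution: C(9+4-1, 4-1) = 220.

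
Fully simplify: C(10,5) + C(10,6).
By Pascal's identity: C(11,6) = 462.

Answer: 462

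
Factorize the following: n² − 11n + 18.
(n − 2)(n − 9)

Reasoning: Seek roots whose sum is 11 and product is 18: (2, 9). So n² − 11n + 18 = (n − 2)(n − 9).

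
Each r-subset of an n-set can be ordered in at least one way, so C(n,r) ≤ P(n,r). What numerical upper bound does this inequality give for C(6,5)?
P(6,5) = 6·5·4·3·2 = 720, so C(6,5) ≤ 720. (The bound is loose by a factor of 5! = 120: C(6,5) = 720/120 = 6.)
Final answer: 720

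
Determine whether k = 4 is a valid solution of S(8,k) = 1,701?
Yes
S(8,4) = 4·S(7,4) + S(7,3) = 4·350 + 301 = 1,701, which equals 1,701.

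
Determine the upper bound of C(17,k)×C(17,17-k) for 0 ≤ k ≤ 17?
C(17,k)·C(17,17-k) = C(17,k)², maximised at the centre k = 8: C(17,8)² = 590,976,100.
Final answer: 590,976,100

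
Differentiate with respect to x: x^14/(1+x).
(14x^13(1+x) - x^14)/(1+x)²

Quotient rule: [14x^{13}(1+x) - x^14]/(1+x)².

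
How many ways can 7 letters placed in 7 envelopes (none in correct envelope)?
1,854
Using D(n) = (n-1)[D(n-1) + D(n-2)]:
D(7) = (7-1) × [D(6) + D(5)]
      = 6 × [265 + 44]
      = 6 × 309
      = 1,854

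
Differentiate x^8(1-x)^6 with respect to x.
8x^7(1-x)^6 - 6x^8(1-x)^5

Reasoning: Product rule: 8x^{7}(1-x)^{6} + x^8·(-6)(1-x)^{5}.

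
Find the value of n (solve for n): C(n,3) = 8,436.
38

Working:
C(n,3) = n(n−1)(n−2)/3! is increasing in n, and n(n−1)(n−2) = 3!·8,436 = 50,616 ≈ (n−1)^3 gives n ≈ 38.0. Check: C(36,3) = 7,140, C(37,3) = 7,770, C(38,3) = 8,436 ✓. So n = 38.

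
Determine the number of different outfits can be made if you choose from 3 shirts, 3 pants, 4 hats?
36

Working:
By the multiplication principle: 3 × 3 × 4 = 36.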